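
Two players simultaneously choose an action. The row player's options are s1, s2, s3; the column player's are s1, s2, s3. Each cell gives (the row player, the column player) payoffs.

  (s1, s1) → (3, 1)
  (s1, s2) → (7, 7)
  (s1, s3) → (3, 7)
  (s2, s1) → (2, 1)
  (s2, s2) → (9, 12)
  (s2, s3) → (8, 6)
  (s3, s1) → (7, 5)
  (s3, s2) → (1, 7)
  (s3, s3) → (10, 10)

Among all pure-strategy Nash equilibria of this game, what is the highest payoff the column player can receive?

12

Both s2 is a pure NE (the row player: 9 ≥ 7; the column player: 12 ≥ 6). The column player gets 12.
Both s3 is a pure NE (the row player: 10 ≥ 8; the column player: 10 ≥ 7). The column player gets 10.
Every other cell has a profitable deviation for at least one player. Highest of {12, 10} is 12.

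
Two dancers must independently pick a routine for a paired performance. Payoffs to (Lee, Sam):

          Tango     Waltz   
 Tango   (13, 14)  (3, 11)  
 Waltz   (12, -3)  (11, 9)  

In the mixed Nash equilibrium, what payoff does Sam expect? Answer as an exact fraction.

53/5

Lee mixes with probability p on Tango, chosen so Sam is indifferent: 14p + (-3)(1−p) = 11p + 9(1−p) gives p = 4/5.
Sam's expected payoff is 14·4/5 + (-3)·1/5 = 53/5.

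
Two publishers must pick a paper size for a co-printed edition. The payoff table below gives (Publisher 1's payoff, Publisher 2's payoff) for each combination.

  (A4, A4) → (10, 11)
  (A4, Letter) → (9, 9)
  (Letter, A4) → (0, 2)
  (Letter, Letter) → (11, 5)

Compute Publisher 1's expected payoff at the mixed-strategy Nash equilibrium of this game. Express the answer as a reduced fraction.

Publisher 2 mixes with probability q on A4, chosen so Publisher 1 is indifferent: 10q + 9(1−q) = 0q + 11(1−q) gives q = 1/6.
Publisher 1's expected payoff (from either row, since indifferent) is 10·1/6 + 9·5/6 = 55/6.

55/6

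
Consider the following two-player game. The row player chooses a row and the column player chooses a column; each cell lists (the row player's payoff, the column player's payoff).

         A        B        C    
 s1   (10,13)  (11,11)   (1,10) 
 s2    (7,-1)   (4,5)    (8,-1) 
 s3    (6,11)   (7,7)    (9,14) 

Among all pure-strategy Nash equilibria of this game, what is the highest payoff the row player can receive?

10

(s1, A) is a pure NE (the row player: 10 ≥ 7; the column player: 13 ≥ 11). The row player gets 10.
(s3, C) is a pure NE (the row player: 9 ≥ 8; the column player: 14 ≥ 11). The row player gets 9.
Every other cell has a profitable deviation for at least one player. Highest of {10, 9} is 10.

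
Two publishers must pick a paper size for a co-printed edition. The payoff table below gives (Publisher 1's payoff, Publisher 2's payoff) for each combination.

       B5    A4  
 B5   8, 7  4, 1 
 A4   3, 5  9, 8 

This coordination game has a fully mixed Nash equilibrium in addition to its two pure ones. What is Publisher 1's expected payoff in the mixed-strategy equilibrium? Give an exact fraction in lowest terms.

Publisher 2 mixes with probability q on B5, chosen so Publisher 1 is indifferent: 8q + 4(1−q) = 3q + 9(1−q) gives q = 1/2.
Publisher 1's expected payoff (from either row, since indifferent) is 8·1/2 + 4·1/2 = 6.

6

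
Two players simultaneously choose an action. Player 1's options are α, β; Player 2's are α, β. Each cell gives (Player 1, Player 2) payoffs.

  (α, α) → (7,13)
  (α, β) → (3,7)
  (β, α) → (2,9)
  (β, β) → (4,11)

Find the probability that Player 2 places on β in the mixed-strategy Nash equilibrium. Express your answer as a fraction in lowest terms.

Player 2's mix q on α must make Player 1 indifferent between α and β.
Player 1's payoff from α: 7q + 3(1−q). From β: 2q + 4(1−q).
Set equal: 5q = 1(1−q) → q = 1/6.
Probability on β is 1 − 1/6 = 5/6.

5/6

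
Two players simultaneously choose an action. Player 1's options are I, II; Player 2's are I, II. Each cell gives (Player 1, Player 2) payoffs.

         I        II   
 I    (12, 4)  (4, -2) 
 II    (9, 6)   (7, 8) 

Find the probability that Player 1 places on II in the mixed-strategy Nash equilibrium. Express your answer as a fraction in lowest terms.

3/4

Player 1's mix p on I must make Player 2 indifferent between I and II.
Player 2's payoff from I: 4p + 6(1−p). From II: (-2)p + 8(1−p).
Set equal: 6p = 2(1−p) → p = 2/8 = 1/4.
Probability on II is 1 − 1/4 = 3/4.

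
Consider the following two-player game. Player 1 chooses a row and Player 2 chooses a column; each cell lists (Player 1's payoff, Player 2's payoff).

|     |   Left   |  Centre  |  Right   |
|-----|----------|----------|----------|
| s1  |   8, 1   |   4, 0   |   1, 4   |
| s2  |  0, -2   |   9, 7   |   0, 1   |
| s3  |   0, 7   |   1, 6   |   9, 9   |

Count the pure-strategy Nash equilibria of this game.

2

(s2, Centre): Player 1 gets 9 (best alternative 4); Player 2 gets 7 (best alternative 1). Neither deviates — NE.
(s3, Right): Player 1 gets 9 (best alternative 1); Player 2 gets 9 (best alternative 7). Neither deviates — NE.
(s1, Left) is not a NE: Player 2 would switch to Right (4 > 1).
No other cell survives both best-response checks, so there are 2 pure NE.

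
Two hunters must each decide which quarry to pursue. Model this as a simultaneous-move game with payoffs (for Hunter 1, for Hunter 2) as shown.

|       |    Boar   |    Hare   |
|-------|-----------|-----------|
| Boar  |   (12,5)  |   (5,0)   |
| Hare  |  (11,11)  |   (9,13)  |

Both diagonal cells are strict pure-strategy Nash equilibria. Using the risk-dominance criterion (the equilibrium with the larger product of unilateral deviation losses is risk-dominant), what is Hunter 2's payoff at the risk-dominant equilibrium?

At both Boar: Hunter 1 loses 12 − 11 = 1 by deviating; Hunter 2 loses 5 − 0 = 5. Product = 1·5 = 5.
At both Hare: Hunter 1 loses 9 − 5 = 4 by deviating; Hunter 2 loses 13 − 11 = 2. Product = 4·2 = 8.
8 > 5, so both Hare is risk-dominant. Hunter 2's payoff there is 13.

13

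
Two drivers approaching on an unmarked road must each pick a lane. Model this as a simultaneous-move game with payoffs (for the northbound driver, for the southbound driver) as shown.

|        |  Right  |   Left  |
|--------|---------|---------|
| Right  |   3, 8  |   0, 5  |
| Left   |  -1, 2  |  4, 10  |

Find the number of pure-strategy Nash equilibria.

Both Right: the northbound driver gets 3 (best alternative -1); the southbound driver gets 8 (best alternative 5). Neither deviates — NE.
Both Left: the northbound driver gets 4 (best alternative 0); the southbound driver gets 10 (best alternative 2). Neither deviates — NE.
(Left, Right) is not a NE: the northbound driver would switch to Right (3 > -1).
No other cell survives both best-response checks, so there are 2 pure NE.

2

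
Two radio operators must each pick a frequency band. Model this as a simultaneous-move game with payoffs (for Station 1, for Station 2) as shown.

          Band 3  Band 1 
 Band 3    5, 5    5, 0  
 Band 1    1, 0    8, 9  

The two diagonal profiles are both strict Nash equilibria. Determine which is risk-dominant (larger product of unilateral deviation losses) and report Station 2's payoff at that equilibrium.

9

At both Band 3: Station 1 loses 5 − 1 = 4 by deviating; Station 2 loses 5 − 0 = 5. Product = 4·5 = 20.
At both Band 1: Station 1 loses 8 − 5 = 3 by deviating; Station 2 loses 9 − 0 = 9. Product = 3·9 = 27.
27 > 20, so both Band 1 is risk-dominant. Station 2's payoff there is 9.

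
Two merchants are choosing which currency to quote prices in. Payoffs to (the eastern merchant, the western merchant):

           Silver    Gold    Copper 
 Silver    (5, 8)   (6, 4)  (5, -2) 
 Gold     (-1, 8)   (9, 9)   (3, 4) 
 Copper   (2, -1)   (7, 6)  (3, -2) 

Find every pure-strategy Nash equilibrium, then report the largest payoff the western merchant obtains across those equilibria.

Both Silver is a pure NE (the eastern merchant: 5 ≥ 2; the western merchant: 8 ≥ 4). The western merchant gets 8.
Both Gold is a pure NE (the eastern merchant: 9 ≥ 7; the western merchant: 9 ≥ 8). The western merchant gets 9.
Every other cell has a profitable deviation for at least one player. Highest of {8, 9} is 9.

9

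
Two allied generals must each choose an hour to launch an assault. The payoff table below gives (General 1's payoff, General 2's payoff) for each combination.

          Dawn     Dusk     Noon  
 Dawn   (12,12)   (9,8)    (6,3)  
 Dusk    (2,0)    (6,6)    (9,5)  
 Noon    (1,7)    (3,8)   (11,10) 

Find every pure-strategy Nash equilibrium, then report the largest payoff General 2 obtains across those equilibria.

12

Both Dawn is a pure NE (General 1: 12 ≥ 2; General 2: 12 ≥ 8). General 2 gets 12.
Both Noon is a pure NE (General 1: 11 ≥ 9; General 2: 10 ≥ 8). General 2 gets 10.
Every other cell has a profitable deviation for at least one player. Highest of {12, 10} is 12.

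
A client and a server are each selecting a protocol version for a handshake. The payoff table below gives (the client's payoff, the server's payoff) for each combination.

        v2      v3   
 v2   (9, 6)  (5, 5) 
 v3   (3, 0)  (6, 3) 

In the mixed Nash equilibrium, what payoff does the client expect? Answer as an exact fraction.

The server mixes with probability q on v2, chosen so the client is indifferent: 9q + 5(1−q) = 3q + 6(1−q) gives q = 1/7.
The client's expected payoff (from either row, since indifferent) is 9·1/7 + 5·6/7 = 39/7.

39/7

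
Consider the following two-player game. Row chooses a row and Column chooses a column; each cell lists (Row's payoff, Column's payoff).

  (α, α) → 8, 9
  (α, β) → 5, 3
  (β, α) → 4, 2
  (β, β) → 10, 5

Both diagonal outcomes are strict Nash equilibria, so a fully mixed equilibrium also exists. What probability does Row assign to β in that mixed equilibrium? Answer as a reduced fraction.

2/3

Row's mix p on α must make Column indifferent between α and β.
Column's payoff from α: 9p + 2(1−p). From β: 3p + 5(1−p).
Set equal: 6p = 3(1−p) → p = 3/9 = 1/3.
Probability on β is 1 − 1/3 = 2/3.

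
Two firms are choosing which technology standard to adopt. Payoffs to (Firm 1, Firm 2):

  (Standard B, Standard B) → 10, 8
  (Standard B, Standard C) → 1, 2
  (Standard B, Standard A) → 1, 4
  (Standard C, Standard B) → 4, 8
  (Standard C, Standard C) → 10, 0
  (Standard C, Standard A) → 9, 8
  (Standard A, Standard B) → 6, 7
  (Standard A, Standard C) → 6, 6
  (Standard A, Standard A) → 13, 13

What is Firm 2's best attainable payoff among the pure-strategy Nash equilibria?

Both Standard B is a pure NE (Firm 1: 10 ≥ 6; Firm 2: 8 ≥ 4). Firm 2 gets 8.
Both Standard A is a pure NE (Firm 1: 13 ≥ 9; Firm 2: 13 ≥ 7). Firm 2 gets 13.
Every other cell has a profitable deviation for at least one player. Highest of {8, 13} is 13.

13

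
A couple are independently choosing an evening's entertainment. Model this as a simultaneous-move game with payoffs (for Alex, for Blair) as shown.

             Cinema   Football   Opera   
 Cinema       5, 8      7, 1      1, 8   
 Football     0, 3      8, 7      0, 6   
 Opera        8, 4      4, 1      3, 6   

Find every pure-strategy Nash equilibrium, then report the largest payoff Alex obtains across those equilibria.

Both Football is a pure NE (Alex: 8 ≥ 7; Blair: 7 ≥ 6). Alex gets 8.
Both Opera is a pure NE (Alex: 3 ≥ 1; Blair: 6 ≥ 4). Alex gets 3.
Every other cell has a profitable deviation for at least one player. Highest of {8, 3} is 8.

8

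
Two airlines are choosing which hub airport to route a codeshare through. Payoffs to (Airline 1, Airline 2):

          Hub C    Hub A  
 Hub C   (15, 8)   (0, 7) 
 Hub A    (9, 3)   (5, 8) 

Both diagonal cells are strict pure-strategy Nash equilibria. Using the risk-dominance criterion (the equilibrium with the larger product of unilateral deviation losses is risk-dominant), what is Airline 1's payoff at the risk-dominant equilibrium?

At both Hub C: Airline 1 loses 15 − 9 = 6 by deviating; Airline 2 loses 8 − 7 = 1. Product = 6·1 = 6.
At both Hub A: Airline 1 loses 5 − 0 = 5 by deviating; Airline 2 loses 8 − 3 = 5. Product = 5·5 = 25.
25 > 6, so both Hub A is risk-dominant. Airline 1's payoff there is 5.

5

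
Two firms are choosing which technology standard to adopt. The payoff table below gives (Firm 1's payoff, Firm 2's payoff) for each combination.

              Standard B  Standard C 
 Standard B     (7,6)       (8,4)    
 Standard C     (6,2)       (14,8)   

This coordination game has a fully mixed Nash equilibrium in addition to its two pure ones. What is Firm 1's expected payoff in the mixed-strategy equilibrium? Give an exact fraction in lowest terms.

Firm 2 mixes with probability q on Standard B, chosen so Firm 1 is indifferent: 7q + 8(1−q) = 6q + 14(1−q) gives q = 6/7.
Firm 1's expected payoff (from either row, since indifferent) is 7·6/7 + 8·1/7 = 50/7.

50/7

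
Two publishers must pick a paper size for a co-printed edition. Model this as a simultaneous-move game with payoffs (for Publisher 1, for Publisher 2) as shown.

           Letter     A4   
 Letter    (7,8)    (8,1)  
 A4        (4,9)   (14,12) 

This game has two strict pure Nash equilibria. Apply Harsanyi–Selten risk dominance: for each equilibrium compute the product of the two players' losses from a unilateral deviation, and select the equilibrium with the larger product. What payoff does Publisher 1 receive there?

7

At both Letter: Publisher 1 loses 7 − 4 = 3 by deviating; Publisher 2 loses 8 − 1 = 7. Product = 3·7 = 21.
At both A4: Publisher 1 loses 14 − 8 = 6 by deviating; Publisher 2 loses 12 − 9 = 3. Product = 6·3 = 18.
21 > 18, so both Letter is risk-dominant. Publisher 1's payoff there is 7.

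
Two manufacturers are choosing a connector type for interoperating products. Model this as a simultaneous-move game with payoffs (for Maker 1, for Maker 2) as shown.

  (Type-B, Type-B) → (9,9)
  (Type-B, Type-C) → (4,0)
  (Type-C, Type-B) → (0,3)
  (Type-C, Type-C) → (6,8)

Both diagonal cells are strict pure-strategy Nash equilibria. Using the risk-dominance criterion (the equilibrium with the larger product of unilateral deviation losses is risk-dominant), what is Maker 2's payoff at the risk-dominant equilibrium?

9

At both Type-B: Maker 1 loses 9 − 0 = 9 by deviating; Maker 2 loses 9 − 0 = 9. Product = 9·9 = 81.
At both Type-C: Maker 1 loses 6 − 4 = 2 by deviating; Maker 2 loses 8 − 3 = 5. Product = 2·5 = 10.
81 > 10, so both Type-B is risk-dominant. Maker 2's payoff there is 9.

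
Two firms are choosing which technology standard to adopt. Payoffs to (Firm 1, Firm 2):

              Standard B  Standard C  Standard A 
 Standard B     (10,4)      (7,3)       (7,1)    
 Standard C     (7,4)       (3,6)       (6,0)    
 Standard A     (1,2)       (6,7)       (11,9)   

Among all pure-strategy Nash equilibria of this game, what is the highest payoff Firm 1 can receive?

11

Both Standard B is a pure NE (Firm 1: 10 ≥ 7; Firm 2: 4 ≥ 3). Firm 1 gets 10.
Both Standard A is a pure NE (Firm 1: 11 ≥ 7; Firm 2: 9 ≥ 7). Firm 1 gets 11.
Every other cell has a profitable deviation for at least one player. Highest of {10, 11} is 11.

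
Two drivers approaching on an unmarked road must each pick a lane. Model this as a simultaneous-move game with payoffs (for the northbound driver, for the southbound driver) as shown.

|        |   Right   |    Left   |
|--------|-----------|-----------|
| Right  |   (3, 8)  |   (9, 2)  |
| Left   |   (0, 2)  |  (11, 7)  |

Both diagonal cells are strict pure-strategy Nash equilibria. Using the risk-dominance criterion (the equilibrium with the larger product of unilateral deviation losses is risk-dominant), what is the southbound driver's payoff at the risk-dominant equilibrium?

At both Right: the northbound driver loses 3 − 0 = 3 by deviating; the southbound driver loses 8 − 2 = 6. Product = 3·6 = 18.
At both Left: the northbound driver loses 11 − 9 = 2 by deviating; the southbound driver loses 7 − 2 = 5. Product = 2·5 = 10.
18 > 10, so both Right is risk-dominant. The southbound driver's payoff there is 8.

8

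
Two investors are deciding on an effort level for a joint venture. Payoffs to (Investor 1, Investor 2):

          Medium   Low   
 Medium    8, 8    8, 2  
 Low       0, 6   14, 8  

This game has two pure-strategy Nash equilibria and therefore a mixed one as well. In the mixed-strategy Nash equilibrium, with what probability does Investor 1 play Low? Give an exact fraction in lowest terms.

3/4

Investor 1's mix p on Medium must make Investor 2 indifferent between Medium and Low.
Investor 2's payoff from Medium: 8p + 6(1−p). From Low: 2p + 8(1−p).
Set equal: 6p = 2(1−p) → p = 2/8 = 1/4.
Probability on Low is 1 − 1/4 = 3/4.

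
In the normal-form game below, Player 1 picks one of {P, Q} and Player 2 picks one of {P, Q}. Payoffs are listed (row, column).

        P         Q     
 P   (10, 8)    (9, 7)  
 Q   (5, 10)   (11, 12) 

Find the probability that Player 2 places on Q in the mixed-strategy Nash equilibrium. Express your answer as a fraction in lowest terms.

Player 2's mix q on P must make Player 1 indifferent between P and Q.
Player 1's payoff from P: 10q + 9(1−q). From Q: 5q + 11(1−q).
Set equal: 5q = 2(1−q) → q = 2/7.
Probability on Q is 1 − 2/7 = 5/7.

5/7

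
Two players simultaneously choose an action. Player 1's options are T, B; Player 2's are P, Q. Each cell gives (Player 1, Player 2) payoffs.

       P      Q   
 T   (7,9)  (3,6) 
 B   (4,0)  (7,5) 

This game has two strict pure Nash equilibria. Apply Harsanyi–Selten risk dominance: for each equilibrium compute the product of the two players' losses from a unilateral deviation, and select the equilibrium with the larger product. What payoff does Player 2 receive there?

5

At (T, P): Player 1 loses 7 − 4 = 3 by deviating; Player 2 loses 9 − 6 = 3. Product = 3·3 = 9.
At (B, Q): Player 1 loses 7 − 3 = 4 by deviating; Player 2 loses 5 − 0 = 5. Product = 4·5 = 20.
20 > 9, so (B, Q) is risk-dominant. Player 2's payoff there is 5.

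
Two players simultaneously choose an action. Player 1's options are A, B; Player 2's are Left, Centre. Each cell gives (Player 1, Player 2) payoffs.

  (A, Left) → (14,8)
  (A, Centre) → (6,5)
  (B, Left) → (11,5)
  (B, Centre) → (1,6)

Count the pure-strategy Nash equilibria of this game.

(A, Left): Player 1 gets 14 (best alternative 11); Player 2 gets 8 (best alternative 5). Neither deviates — NE.
(B, Centre) is not a NE: Player 1 would switch to A (6 > 1).
No other cell survives both best-response checks, so there is 1 pure NE.

1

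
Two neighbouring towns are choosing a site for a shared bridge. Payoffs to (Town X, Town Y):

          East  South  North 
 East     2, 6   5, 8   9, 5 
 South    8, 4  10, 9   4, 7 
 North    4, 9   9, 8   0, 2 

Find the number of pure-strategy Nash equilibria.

Both South: Town X gets 10 (best alternative 9); Town Y gets 9 (best alternative 7). Neither deviates — NE.
Both East is not a NE: Town X would switch to South (8 > 2).
No other cell survives both best-response checks, so there is 1 pure NE.

1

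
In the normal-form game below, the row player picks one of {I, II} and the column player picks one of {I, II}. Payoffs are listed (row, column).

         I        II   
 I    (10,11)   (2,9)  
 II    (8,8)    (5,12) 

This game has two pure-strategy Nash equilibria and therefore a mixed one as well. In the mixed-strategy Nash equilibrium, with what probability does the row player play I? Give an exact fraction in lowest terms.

2/3

The row player's mix p on I must make the column player indifferent between I and II.
The column player's payoff from I: 11p + 8(1−p). From II: 9p + 12(1−p).
Set equal: 2p = 4(1−p) → p = 4/6 = 2/3.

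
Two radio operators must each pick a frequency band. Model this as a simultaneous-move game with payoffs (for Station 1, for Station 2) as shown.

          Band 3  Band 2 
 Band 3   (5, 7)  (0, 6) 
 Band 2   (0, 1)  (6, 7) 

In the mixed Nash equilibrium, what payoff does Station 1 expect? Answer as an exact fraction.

30/11

Station 2 mixes with probability q on Band 3, chosen so Station 1 is indifferent: 5q + 0(1−q) = 0q + 6(1−q) gives q = 6/11.
Station 1's expected payoff (from either row, since indifferent) is 5·6/11 + 0·5/11 = 30/11.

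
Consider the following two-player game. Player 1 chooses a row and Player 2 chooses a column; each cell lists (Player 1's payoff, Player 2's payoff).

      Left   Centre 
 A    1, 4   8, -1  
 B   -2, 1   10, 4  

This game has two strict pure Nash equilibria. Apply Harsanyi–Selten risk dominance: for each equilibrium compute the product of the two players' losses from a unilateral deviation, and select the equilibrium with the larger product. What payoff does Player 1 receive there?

At (A, Left): Player 1 loses 1 − (-2) = 3 by deviating; Player 2 loses 4 − (-1) = 5. Product = 3·5 = 15.
At (B, Centre): Player 1 loses 10 − 8 = 2 by deviating; Player 2 loses 4 − 1 = 3. Product = 2·3 = 6.
15 > 6, so (A, Left) is risk-dominant. Player 1's payoff there is 1.

1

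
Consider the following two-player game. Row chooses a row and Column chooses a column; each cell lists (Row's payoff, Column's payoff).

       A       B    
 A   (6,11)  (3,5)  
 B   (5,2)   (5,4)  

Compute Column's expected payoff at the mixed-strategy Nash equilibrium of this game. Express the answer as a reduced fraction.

Row mixes with probability p on A, chosen so Column is indifferent: 11p + 2(1−p) = 5p + 4(1−p) gives p = 1/4.
Column's expected payoff is 11·1/4 + 2·3/4 = 17/4.

17/4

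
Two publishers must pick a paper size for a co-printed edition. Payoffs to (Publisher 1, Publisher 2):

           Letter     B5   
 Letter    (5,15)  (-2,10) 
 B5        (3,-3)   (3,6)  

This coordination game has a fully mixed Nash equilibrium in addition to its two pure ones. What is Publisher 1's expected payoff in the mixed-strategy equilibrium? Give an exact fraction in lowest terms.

Publisher 2 mixes with probability q on Letter, chosen so Publisher 1 is indifferent: 5q + (-2)(1−q) = 3q + 3(1−q) gives q = 5/7.
Publisher 1's expected payoff (from either row, since indifferent) is 5·5/7 + (-2)·2/7 = 3.

3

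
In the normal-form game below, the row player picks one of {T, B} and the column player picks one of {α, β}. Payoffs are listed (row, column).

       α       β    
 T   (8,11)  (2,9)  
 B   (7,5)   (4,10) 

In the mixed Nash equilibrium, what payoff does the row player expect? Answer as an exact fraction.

The column player mixes with probability q on α, chosen so the row player is indifferent: 8q + 2(1−q) = 7q + 4(1−q) gives q = 2/3.
The row player's expected payoff (from either row, since indifferent) is 8·2/3 + 2·1/3 = 6.

6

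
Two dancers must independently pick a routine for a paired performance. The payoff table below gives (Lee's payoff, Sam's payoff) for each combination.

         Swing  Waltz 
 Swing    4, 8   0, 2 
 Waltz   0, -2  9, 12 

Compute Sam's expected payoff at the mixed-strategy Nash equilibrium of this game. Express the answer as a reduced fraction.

Lee mixes with probability p on Swing, chosen so Sam is indifferent: 8p + (-2)(1−p) = 2p + 12(1−p) gives p = 7/10.
Sam's expected payoff is 8·7/10 + (-2)·3/10 = 5.

5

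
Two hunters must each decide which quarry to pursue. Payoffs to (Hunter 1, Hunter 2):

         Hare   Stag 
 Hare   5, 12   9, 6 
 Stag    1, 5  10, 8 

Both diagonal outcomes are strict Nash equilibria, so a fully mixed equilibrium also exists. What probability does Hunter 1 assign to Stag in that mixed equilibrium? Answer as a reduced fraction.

2/3

Hunter 1's mix p on Hare must make Hunter 2 indifferent between Hare and Stag.
Hunter 2's payoff from Hare: 12p + 5(1−p). From Stag: 6p + 8(1−p).
Set equal: 6p = 3(1−p) → p = 3/9 = 1/3.
Probability on Stag is 1 − 1/3 = 2/3.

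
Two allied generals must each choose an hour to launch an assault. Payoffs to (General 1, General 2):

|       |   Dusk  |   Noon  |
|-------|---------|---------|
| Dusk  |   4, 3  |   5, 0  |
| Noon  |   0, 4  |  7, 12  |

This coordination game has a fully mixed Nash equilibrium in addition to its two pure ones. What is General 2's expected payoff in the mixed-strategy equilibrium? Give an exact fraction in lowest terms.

36/11

General 1 mixes with probability p on Dusk, chosen so General 2 is indifferent: 3p + 4(1−p) = 0p + 12(1−p) gives p = 8/11.
General 2's expected payoff is 3·8/11 + 4·3/11 = 36/11.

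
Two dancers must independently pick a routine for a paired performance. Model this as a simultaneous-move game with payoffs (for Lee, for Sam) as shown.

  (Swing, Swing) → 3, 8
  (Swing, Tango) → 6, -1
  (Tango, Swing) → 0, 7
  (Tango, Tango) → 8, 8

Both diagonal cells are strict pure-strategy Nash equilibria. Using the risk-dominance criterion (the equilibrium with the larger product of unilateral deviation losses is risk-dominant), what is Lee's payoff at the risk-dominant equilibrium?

At both Swing: Lee loses 3 − 0 = 3 by deviating; Sam loses 8 − (-1) = 9. Product = 3·9 = 27.
At both Tango: Lee loses 8 − 6 = 2 by deviating; Sam loses 8 − 7 = 1. Product = 2·1 = 2.
27 > 2, so both Swing is risk-dominant. Lee's payoff there is 3.

3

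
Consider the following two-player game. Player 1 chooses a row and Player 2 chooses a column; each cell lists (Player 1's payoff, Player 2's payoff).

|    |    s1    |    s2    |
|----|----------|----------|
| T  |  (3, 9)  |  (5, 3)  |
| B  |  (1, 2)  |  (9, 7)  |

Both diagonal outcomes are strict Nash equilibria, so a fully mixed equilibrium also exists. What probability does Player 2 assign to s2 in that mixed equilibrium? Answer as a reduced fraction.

1/3

Player 2's mix q on s1 must make Player 1 indifferent between T and B.
Player 1's payoff from T: 3q + 5(1−q). From B: 1q + 9(1−q).
Set equal: 2q = 4(1−q) → q = 4/6 = 2/3.
Probability on s2 is 1 − 2/3 = 1/3.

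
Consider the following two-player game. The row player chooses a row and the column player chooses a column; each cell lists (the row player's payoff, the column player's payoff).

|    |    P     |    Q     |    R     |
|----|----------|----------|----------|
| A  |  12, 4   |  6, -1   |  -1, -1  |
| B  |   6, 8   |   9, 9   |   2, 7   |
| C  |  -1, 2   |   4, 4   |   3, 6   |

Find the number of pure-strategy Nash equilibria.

(A, P): the row player gets 12 (best alternative 6); the column player gets 4 (best alternative -1). Neither deviates — NE.
(B, Q): the row player gets 9 (best alternative 6); the column player gets 9 (best alternative 8). Neither deviates — NE.
(C, R): the row player gets 3 (best alternative 2); the column player gets 6 (best alternative 4). Neither deviates — NE.
(C, P) is not a NE: the row player would switch to A (12 > -1).
No other cell survives both best-response checks, so there are 3 pure NE.

3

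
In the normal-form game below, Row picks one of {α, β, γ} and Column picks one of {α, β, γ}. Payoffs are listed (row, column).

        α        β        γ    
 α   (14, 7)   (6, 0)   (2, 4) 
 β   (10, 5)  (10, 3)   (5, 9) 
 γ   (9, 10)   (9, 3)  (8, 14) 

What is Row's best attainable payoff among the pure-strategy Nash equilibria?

14

Both α is a pure NE (Row: 14 ≥ 10; Column: 7 ≥ 4). Row gets 14.
Both γ is a pure NE (Row: 8 ≥ 5; Column: 14 ≥ 10). Row gets 8.
Every other cell has a profitable deviation for at least one player. Highest of {14, 8} is 14.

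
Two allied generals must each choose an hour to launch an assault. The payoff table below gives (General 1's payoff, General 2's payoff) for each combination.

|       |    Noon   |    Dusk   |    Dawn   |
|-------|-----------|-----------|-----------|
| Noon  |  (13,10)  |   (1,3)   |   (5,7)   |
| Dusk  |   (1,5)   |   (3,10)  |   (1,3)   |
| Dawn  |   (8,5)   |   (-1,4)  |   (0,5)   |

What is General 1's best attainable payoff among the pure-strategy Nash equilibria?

Both Noon is a pure NE (General 1: 13 ≥ 8; General 2: 10 ≥ 7). General 1 gets 13.
Both Dusk is a pure NE (General 1: 3 ≥ 1; General 2: 10 ≥ 5). General 1 gets 3.
Every other cell has a profitable deviation for at least one player. Highest of {13, 3} is 13.

13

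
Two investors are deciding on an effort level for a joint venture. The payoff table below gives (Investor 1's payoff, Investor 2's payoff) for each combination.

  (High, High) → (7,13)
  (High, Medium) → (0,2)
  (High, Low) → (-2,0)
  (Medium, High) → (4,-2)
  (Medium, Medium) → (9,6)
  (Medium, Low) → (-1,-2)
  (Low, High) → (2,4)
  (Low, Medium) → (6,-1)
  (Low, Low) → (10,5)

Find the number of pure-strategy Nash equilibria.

Both High: Investor 1 gets 7 (best alternative 4); Investor 2 gets 13 (best alternative 2). Neither deviates — NE.
Both Medium: Investor 1 gets 9 (best alternative 6); Investor 2 gets 6 (best alternative -2). Neither deviates — NE.
Both Low: Investor 1 gets 10 (best alternative -1); Investor 2 gets 5 (best alternative 4). Neither deviates — NE.
(High, Medium) is not a NE: Investor 1 would switch to Medium (9 > 0).
No other cell survives both best-response checks, so there are 3 pure NE.

3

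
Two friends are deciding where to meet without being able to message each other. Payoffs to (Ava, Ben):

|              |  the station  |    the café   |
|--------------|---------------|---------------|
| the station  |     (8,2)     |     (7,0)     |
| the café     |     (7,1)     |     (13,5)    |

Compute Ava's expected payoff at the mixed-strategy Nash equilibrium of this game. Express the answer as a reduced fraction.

55/7

Ben mixes with probability q on the station, chosen so Ava is indifferent: 8q + 7(1−q) = 7q + 13(1−q) gives q = 6/7.
Ava's expected payoff (from either row, since indifferent) is 8·6/7 + 7·1/7 = 55/7.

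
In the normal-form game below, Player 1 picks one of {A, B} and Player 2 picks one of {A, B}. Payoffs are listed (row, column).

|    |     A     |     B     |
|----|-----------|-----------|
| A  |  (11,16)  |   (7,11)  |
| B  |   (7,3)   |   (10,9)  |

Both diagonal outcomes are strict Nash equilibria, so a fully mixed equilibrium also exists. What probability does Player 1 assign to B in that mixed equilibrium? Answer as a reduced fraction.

Player 1's mix p on A must make Player 2 indifferent between A and B.
Player 2's payoff from A: 16p + 3(1−p). From B: 11p + 9(1−p).
Set equal: 5p = 6(1−p) → p = 6/11.
Probability on B is 1 − 6/11 = 5/11.

5/11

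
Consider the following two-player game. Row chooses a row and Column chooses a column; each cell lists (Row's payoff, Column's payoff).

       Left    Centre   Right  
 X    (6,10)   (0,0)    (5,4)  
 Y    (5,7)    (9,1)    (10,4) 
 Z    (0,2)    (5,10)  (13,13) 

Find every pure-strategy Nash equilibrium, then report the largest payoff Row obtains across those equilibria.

(X, Left) is a pure NE (Row: 6 ≥ 5; Column: 10 ≥ 4). Row gets 6.
(Z, Right) is a pure NE (Row: 13 ≥ 10; Column: 13 ≥ 10). Row gets 13.
Every other cell has a profitable deviation for at least one player. Highest of {6, 13} is 13.

13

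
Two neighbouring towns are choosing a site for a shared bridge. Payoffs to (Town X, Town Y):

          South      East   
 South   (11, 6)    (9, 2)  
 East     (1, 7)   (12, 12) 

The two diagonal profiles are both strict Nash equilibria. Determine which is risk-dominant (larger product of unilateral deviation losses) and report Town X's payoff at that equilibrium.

11

At both South: Town X loses 11 − 1 = 10 by deviating; Town Y loses 6 − 2 = 4. Product = 10·4 = 40.
At both East: Town X loses 12 − 9 = 3 by deviating; Town Y loses 12 − 7 = 5. Product = 3·5 = 15.
40 > 15, so both South is risk-dominant. Town X's payoff there is 11.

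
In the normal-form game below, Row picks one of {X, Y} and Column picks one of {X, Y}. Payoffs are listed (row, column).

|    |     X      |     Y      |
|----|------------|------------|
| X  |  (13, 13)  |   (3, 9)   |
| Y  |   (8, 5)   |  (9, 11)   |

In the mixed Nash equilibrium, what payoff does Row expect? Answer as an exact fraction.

Column mixes with probability q on X, chosen so Row is indifferent: 13q + 3(1−q) = 8q + 9(1−q) gives q = 6/11.
Row's expected payoff (from either row, since indifferent) is 13·6/11 + 3·5/11 = 93/11.

93/11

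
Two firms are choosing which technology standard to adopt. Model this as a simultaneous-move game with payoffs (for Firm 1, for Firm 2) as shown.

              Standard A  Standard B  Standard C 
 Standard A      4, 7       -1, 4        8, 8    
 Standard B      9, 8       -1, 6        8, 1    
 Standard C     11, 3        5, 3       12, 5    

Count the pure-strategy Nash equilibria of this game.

1

Both Standard C: Firm 1 gets 12 (best alternative 8); Firm 2 gets 5 (best alternative 3). Neither deviates — NE.
Both Standard B is not a NE: Firm 1 would switch to Standard C (5 > -1).
No other cell survives both best-response checks, so there is 1 pure NE.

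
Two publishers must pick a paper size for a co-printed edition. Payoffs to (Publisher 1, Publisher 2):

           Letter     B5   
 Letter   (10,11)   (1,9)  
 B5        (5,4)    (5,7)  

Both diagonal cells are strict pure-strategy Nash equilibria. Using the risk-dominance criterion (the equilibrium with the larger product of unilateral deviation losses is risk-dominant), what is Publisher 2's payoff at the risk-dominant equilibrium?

At both Letter: Publisher 1 loses 10 − 5 = 5 by deviating; Publisher 2 loses 11 − 9 = 2. Product = 5·2 = 10.
At both B5: Publisher 1 loses 5 − 1 = 4 by deviating; Publisher 2 loses 7 − 4 = 3. Product = 4·3 = 12.
12 > 10, so both B5 is risk-dominant. Publisher 2's payoff there is 7.

7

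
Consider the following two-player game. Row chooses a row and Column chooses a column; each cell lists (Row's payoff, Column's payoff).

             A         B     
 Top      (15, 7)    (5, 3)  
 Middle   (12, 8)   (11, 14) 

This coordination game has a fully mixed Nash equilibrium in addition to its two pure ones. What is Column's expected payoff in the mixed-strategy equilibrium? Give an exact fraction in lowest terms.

37/5

Row mixes with probability p on Top, chosen so Column is indifferent: 7p + 8(1−p) = 3p + 14(1−p) gives p = 3/5.
Column's expected payoff is 7·3/5 + 8·2/5 = 37/5.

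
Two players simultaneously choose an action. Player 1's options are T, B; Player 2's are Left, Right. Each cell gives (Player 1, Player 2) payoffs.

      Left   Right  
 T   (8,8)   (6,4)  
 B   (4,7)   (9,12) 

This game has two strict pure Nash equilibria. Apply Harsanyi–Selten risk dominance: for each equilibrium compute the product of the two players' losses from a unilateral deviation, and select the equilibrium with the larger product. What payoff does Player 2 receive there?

At (T, Left): Player 1 loses 8 − 4 = 4 by deviating; Player 2 loses 8 − 4 = 4. Product = 4·4 = 16.
At (B, Right): Player 1 loses 9 − 6 = 3 by deviating; Player 2 loses 12 − 7 = 5. Product = 3·5 = 15.
16 > 15, so (T, Left) is risk-dominant. Player 2's payoff there is 8.

8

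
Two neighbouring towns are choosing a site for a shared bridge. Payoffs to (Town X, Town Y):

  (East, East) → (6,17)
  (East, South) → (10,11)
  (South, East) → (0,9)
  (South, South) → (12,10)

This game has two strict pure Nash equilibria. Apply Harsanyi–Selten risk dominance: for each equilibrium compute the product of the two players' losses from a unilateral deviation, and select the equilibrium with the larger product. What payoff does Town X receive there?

6

At both East: Town X loses 6 − 0 = 6 by deviating; Town Y loses 17 − 11 = 6. Product = 6·6 = 36.
At both South: Town X loses 12 − 10 = 2 by deviating; Town Y loses 10 − 9 = 1. Product = 2·1 = 2.
36 > 2, so both East is risk-dominant. Town X's payoff there is 6.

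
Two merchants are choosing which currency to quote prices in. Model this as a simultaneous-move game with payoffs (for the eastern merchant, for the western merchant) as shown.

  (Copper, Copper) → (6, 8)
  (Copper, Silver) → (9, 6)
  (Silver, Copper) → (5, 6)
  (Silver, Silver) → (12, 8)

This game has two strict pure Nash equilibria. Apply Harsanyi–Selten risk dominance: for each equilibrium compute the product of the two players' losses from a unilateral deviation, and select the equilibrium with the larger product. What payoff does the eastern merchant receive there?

12

At both Copper: the eastern merchant loses 6 − 5 = 1 by deviating; the western merchant loses 8 − 6 = 2. Product = 1·2 = 2.
At both Silver: the eastern merchant loses 12 − 9 = 3 by deviating; the western merchant loses 8 − 6 = 2. Product = 3·2 = 6.
6 > 2, so both Silver is risk-dominant. The eastern merchant's payoff there is 12.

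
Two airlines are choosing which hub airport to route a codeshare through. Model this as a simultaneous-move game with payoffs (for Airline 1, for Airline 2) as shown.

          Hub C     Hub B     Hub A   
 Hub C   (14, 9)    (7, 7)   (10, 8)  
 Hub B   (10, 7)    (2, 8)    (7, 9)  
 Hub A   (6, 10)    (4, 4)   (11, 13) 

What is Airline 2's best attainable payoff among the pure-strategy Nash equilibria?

Both Hub C is a pure NE (Airline 1: 14 ≥ 10; Airline 2: 9 ≥ 8). Airline 2 gets 9.
Both Hub A is a pure NE (Airline 1: 11 ≥ 10; Airline 2: 13 ≥ 10). Airline 2 gets 13.
Every other cell has a profitable deviation for at least one player. Highest of {9, 13} is 13.

13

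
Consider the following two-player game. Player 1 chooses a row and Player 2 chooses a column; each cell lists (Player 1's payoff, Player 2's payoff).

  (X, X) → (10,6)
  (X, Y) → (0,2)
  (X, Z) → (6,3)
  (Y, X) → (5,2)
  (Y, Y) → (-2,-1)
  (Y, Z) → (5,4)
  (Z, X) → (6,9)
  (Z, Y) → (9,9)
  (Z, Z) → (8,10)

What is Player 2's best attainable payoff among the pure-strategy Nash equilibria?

Both X is a pure NE (Player 1: 10 ≥ 6; Player 2: 6 ≥ 3). Player 2 gets 6.
Both Z is a pure NE (Player 1: 8 ≥ 6; Player 2: 10 ≥ 9). Player 2 gets 10.
Every other cell has a profitable deviation for at least one player. Highest of {6, 10} is 10.

10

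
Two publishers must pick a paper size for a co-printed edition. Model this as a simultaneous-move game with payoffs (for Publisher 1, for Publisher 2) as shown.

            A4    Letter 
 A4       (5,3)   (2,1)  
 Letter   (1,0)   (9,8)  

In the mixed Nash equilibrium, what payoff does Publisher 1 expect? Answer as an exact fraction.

Publisher 2 mixes with probability q on A4, chosen so Publisher 1 is indifferent: 5q + 2(1−q) = 1q + 9(1−q) gives q = 7/11.
Publisher 1's expected payoff (from either row, since indifferent) is 5·7/11 + 2·4/11 = 43/11.

43/11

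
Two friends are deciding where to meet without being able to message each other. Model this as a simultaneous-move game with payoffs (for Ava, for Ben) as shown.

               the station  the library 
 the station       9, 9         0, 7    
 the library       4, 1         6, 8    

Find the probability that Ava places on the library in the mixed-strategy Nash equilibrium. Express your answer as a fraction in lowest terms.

2/9

Ava's mix p on the station must make Ben indifferent between the station and the library.
Ben's payoff from the station: 9p + 1(1−p). From the library: 7p + 8(1−p).
Set equal: 2p = 7(1−p) → p = 7/9.
Probability on the library is 1 − 7/9 = 2/9.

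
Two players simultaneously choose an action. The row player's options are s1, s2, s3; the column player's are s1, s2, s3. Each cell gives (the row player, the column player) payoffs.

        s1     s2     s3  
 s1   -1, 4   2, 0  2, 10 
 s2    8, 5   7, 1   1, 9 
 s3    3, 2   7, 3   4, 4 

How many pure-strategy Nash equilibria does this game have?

Both s3: the row player gets 4 (best alternative 2); the column player gets 4 (best alternative 3). Neither deviates — NE.
Both s1 is not a NE: the row player would switch to s2 (8 > -1).
No other cell survives both best-response checks, so there is 1 pure NE.

1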